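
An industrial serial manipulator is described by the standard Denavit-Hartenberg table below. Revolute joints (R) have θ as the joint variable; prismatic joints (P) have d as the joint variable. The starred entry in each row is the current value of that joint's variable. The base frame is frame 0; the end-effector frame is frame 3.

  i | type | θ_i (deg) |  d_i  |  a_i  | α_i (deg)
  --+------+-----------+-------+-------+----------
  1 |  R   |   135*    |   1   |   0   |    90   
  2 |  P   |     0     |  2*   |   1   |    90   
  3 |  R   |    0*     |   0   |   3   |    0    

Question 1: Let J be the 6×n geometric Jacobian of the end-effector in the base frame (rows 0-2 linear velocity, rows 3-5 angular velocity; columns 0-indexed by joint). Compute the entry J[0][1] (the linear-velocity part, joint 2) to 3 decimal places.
prismatic axis z_1 = (0.7071,0.7071,0.0000)
J_v[:, 1] = z_1; J_ω[:, 1] = (0,0,0)
entry J[0][1] = 0.7071

0.707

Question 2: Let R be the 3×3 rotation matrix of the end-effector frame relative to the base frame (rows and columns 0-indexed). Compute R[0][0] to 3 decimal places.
-0.707

End-effector x-axis (col 0 of R) = (-0.7071,0.7071,0.0000)
R[0][0] = -0.7071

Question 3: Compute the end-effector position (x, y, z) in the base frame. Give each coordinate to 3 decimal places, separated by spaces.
after link 1: o_1 = (0.0000, 0.0000, 1.0000)
after link 2: o_2 = (0.7071, 2.1213, 1.0000)
after link 3: o_3 = (-1.4142, 4.2426, 1.0000)

-1.414 4.243 1.000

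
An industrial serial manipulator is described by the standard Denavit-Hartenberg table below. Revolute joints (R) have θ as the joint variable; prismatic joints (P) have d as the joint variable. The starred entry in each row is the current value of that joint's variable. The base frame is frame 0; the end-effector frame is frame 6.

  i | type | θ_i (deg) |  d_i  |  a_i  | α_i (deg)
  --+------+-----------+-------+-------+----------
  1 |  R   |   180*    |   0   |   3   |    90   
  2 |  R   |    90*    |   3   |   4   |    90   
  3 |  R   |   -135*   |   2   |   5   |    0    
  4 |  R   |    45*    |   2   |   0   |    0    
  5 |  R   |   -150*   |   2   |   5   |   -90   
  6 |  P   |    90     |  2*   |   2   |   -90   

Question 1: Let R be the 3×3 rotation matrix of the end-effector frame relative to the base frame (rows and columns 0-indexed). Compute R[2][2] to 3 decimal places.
End-effector z-axis (col 2 of R) = (-0.0000,-0.8660,0.5000)
R[2][2] = 0.5000

0.500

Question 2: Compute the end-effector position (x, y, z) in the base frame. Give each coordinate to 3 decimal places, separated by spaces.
after link 1: o_1 = (-3.0000, 0.0000, 0.0000)
after link 2: o_2 = (-3.0000, 3.0000, 4.0000)
after link 3: o_3 = (-5.0000, -0.5355, 0.4645)
after link 4: o_4 = (-7.0000, -0.5355, 0.4645)
after link 5: o_5 = (-9.0000, 3.7946, -2.0355)
after link 6: o_6 = (-7.0000, 2.7946, -3.7676)

-7.000 2.795 -3.768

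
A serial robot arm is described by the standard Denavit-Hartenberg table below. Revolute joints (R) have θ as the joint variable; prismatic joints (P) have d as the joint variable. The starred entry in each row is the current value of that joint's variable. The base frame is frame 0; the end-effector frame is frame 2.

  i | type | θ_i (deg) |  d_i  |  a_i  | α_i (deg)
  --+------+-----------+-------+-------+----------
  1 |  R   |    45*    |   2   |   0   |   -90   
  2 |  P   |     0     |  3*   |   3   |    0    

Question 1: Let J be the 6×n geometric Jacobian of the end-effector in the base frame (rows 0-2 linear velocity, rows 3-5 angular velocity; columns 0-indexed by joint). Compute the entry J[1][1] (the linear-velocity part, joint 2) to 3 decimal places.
0.707

prismatic axis z_1 = (-0.7071,0.7071,0.0000)
J_v[:, 1] = z_1; J_ω[:, 1] = (0,0,0)
entry J[1][1] = 0.7071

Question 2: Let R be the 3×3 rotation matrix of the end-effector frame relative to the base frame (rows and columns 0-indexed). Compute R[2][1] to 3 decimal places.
End-effector y-axis (col 1 of R) = (-0.0000,0.0000,-1.0000)
R[2][1] = -1.0000

-1.000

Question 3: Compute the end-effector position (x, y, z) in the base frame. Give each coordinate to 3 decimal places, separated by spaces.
after link 1: o_1 = (0.0000, 0.0000, 2.0000)
after link 2: o_2 = (0.0000, 4.2426, 2.0000)

0.000 4.243 2.000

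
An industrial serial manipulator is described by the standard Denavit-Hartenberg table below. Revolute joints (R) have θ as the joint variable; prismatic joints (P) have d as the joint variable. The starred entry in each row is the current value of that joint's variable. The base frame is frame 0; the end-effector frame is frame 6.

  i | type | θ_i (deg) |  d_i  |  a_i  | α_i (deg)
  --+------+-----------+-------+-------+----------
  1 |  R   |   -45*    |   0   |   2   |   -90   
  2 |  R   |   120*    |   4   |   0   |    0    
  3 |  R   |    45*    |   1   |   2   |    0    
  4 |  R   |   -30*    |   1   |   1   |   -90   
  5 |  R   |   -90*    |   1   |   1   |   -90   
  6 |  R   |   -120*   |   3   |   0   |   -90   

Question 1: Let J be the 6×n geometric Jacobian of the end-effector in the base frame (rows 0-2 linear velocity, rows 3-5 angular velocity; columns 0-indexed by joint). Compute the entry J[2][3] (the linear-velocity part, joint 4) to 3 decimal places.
axis z_3 = (0.7071,0.7071,0.0000); lever o_n−o_3 = (-1.0858,3.9142,-2.1213)
cross product → J_v[:, 3] = (-1.5000,1.5000,3.5355)
J_ω[:, 3] = z_3
entry J[2][3] = 3.5355

3.536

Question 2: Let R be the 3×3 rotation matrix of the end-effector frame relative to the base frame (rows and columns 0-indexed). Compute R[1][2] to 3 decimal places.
0.862

End-effector z-axis (col 2 of R) = (0.3624,0.8624,0.3536)
R[1][2] = 0.8624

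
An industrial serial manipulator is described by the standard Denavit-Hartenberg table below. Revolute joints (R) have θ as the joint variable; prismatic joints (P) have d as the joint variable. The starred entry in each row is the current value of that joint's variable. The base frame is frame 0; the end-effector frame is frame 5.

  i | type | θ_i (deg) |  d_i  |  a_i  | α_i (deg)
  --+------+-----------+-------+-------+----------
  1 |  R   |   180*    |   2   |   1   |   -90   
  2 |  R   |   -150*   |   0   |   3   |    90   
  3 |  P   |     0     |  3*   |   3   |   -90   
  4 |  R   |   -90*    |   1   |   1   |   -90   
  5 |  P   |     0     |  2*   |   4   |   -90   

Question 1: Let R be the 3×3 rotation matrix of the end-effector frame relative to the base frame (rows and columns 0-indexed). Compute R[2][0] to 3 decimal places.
-0.866

End-effector x-axis (col 0 of R) = (0.5000,-0.0000,-0.8660)
R[2][0] = -0.8660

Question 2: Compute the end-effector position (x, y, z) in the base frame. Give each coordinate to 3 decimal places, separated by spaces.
9.928 -1.000 -0.928

after link 1: o_1 = (-1.0000, 0.0000, 2.0000)
after link 2: o_2 = (1.5981, -0.0000, 3.5000)
after link 3: o_3 = (5.6962, -0.0000, 2.4019)
after link 4: o_4 = (6.1962, -1.0000, 1.5359)
after link 5: o_5 = (9.9282, -1.0000, -0.9282)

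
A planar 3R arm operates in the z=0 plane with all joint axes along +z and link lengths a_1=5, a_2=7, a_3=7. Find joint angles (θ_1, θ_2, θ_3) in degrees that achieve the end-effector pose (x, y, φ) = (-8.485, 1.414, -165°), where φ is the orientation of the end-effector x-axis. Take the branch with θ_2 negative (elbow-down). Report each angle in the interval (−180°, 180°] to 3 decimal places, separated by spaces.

wrist centre = target − a_3·(cos φ, sin φ) = (-1.7235, 3.2257)
cos θ_2 = (13.3759−5²−7²)/(2·5·7) = -0.8661; θ_2 = -150.0038° (elbow-down)
β = atan2(3.2257,-1.7235) = 118.1157°; ψ = atan2(-3.4996,-1.0624) = -106.8873°
θ_1 = β − ψ = 225.0031°
θ_3 = φ − θ_1 − θ_2 = 120.0008° (wrapped to (-180°,180°])

-134.997 -150.004 120.001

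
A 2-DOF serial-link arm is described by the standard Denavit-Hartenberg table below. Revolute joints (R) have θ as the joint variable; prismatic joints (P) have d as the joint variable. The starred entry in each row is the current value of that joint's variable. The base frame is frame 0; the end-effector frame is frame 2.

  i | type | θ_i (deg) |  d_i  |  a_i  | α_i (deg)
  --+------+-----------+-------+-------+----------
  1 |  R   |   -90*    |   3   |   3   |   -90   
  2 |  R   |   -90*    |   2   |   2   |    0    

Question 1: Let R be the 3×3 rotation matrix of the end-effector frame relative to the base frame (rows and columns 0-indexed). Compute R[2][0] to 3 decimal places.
1.000

End-effector x-axis (col 0 of R) = (-0.0000,-0.0000,1.0000)
R[2][0] = 1.0000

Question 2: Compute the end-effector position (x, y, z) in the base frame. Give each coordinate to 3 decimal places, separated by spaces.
2.000 -3.000 5.000

after link 1: o_1 = (0.0000, -3.0000, 3.0000)
after link 2: o_2 = (2.0000, -3.0000, 5.0000)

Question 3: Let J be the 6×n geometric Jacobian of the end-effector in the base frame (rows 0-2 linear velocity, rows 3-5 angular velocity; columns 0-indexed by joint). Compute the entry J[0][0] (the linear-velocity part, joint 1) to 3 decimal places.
3.000

axis z_0 = ẑ; lever o_n−o_0 = (2.0000,-3.0000,5.0000)
cross product → J_v[:, 0] = (3.0000,2.0000,-0.0000)
J_ω[:, 0] = z_0
entry J[0][0] = 3.0000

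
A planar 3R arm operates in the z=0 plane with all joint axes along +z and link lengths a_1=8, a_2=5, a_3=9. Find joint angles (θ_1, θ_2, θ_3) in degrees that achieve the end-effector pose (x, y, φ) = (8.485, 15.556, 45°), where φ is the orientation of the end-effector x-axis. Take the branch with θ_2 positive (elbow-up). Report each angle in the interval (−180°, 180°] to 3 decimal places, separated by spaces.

45.000 90.005 -90.005

wrist centre = target − a_3·(cos φ, sin φ) = (2.1210, 9.1920)
cos θ_2 = (88.9924−8²−5²)/(2·8·5) = -0.0001; θ_2 = 90.0055° (elbow-up)
β = atan2(9.1920,2.1210) = 77.0066°; ψ = atan2(5.0000,7.9995) = 32.0069°
θ_1 = β − ψ = 44.9997°
θ_3 = φ − θ_1 − θ_2 = -90.0051° (wrapped to (-180°,180°])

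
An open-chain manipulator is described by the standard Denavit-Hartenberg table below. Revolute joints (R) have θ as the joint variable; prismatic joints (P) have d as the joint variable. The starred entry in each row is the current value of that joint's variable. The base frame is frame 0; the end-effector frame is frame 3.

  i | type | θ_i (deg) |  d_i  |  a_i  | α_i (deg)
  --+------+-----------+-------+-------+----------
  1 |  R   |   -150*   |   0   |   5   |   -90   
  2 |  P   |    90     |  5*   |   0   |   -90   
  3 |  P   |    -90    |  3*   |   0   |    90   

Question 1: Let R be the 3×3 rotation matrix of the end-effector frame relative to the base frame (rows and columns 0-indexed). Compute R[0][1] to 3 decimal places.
0.866

End-effector y-axis (col 1 of R) = (0.8660,0.5000,-0.0000)
R[0][1] = 0.8660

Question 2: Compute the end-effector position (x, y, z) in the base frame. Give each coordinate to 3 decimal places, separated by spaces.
after link 1: o_1 = (-4.3301, -2.5000, 0.0000)
after link 2: o_2 = (-1.8301, -6.8301, 0.0000)
after link 3: o_3 = (0.7679, -5.3301, 0.0000)

0.768 -5.330 0.000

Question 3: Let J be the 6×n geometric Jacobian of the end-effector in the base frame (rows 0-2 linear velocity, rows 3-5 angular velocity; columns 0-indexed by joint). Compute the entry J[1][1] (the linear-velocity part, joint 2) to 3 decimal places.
prismatic axis z_1 = (0.5000,-0.8660,0.0000)
J_v[:, 1] = z_1; J_ω[:, 1] = (0,0,0)
entry J[1][1] = -0.8660

-0.866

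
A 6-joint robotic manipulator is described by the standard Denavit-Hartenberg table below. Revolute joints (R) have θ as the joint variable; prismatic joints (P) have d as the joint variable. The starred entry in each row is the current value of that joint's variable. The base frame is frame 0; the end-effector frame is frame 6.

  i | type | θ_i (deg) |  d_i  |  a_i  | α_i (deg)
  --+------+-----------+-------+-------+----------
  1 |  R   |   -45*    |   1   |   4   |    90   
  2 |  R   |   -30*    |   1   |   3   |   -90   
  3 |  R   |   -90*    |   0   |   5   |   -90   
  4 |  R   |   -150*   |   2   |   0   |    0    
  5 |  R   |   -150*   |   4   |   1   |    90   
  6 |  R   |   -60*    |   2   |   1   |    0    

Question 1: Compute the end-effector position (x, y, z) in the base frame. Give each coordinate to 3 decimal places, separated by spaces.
after link 1: o_1 = (2.8284, -2.8284, 1.0000)
after link 2: o_2 = (3.9584, -5.3727, -0.5000)
after link 3: o_3 = (0.4229, -8.9082, -0.5000)
after link 4: o_4 = (1.6476, -10.1329, -1.5000)
after link 5: o_5 = (3.4374, -12.6298, -4.2500)
after link 6: o_6 = (1.7060, -13.7014, -3.3260)

1.706 -13.701 -3.326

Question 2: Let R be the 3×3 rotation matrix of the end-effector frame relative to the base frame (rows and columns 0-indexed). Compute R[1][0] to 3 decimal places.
End-effector x-axis (col 0 of R) = (-0.8602,0.5066,0.0580)
R[1][0] = 0.5066

0.507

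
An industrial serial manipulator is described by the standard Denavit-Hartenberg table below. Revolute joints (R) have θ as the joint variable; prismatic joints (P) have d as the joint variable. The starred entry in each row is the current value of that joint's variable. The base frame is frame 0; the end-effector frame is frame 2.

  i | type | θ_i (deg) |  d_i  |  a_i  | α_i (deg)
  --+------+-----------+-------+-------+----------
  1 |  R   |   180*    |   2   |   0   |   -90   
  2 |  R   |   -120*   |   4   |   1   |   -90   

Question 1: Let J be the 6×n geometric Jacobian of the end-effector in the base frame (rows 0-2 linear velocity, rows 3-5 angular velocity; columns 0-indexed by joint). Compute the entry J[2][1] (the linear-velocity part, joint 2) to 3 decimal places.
axis z_1 = (-0.0000,-1.0000,0.0000); lever o_n−o_1 = (0.5000,-4.0000,0.8660)
cross product → J_v[:, 1] = (-0.8660,0.0000,0.5000)
J_ω[:, 1] = z_1
entry J[2][1] = 0.5000

0.500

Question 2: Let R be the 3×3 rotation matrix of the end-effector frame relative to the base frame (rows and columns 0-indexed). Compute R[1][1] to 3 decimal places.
End-effector y-axis (col 1 of R) = (0.0000,1.0000,-0.0000)
R[1][1] = 1.0000

1.000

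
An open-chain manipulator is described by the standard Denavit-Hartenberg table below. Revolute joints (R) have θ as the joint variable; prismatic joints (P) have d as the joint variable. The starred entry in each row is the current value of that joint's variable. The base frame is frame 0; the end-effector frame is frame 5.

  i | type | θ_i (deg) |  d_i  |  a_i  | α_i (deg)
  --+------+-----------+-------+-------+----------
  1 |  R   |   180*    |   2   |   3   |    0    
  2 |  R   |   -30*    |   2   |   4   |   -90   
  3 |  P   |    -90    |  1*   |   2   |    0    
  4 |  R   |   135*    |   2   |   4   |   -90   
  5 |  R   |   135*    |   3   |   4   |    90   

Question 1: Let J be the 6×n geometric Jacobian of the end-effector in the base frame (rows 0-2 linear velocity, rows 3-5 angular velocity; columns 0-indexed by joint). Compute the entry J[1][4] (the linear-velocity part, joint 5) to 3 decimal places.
-3.449

axis z_4 = (0.6124,-0.3536,-0.7071); lever o_n−o_4 = (4.9834,0.3888,-0.1213)
cross product → J_v[:, 4] = (0.3178,-3.4495,2.0000)
J_ω[:, 4] = z_4
entry J[1][4] = -3.4495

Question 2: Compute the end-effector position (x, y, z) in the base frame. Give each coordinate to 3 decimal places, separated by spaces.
-5.430 1.205 3.050

after link 1: o_1 = (-3.0000, 0.0000, 2.0000)
after link 2: o_2 = (-6.4641, 2.0000, 4.0000)
after link 3: o_3 = (-6.9641, 1.1340, 6.0000)
after link 4: o_4 = (-10.4136, 0.8161, 3.1716)
after link 5: o_5 = (-5.4302, 1.2050, 3.0503)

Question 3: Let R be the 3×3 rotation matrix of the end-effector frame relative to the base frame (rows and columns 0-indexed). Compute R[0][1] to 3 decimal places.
End-effector y-axis (col 1 of R) = (0.6124,-0.3536,-0.7071)
R[0][1] = 0.6124

0.612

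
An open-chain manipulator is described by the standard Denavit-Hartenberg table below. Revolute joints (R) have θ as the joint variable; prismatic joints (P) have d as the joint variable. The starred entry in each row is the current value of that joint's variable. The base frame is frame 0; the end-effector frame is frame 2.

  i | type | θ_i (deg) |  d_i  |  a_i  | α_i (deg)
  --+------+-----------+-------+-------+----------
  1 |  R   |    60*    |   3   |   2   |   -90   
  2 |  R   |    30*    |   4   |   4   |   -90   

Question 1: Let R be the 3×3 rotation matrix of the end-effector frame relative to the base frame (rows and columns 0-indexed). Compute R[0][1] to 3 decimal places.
End-effector y-axis (col 1 of R) = (0.8660,-0.5000,-0.0000)
R[0][1] = 0.8660

0.866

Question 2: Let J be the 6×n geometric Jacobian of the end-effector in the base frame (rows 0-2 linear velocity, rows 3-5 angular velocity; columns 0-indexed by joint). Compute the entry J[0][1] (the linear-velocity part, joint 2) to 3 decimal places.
axis z_1 = (-0.8660,0.5000,0.0000); lever o_n−o_1 = (-1.7321,5.0000,-2.0000)
cross product → J_v[:, 1] = (-1.0000,-1.7321,-3.4641)
J_ω[:, 1] = z_1
entry J[0][1] = -1.0000

-1.000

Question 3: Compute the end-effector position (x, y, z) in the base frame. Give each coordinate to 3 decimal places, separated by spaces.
after link 1: o_1 = (1.0000, 1.7321, 3.0000)
after link 2: o_2 = (-0.7321, 6.7321, 1.0000)

-0.732 6.732 1.000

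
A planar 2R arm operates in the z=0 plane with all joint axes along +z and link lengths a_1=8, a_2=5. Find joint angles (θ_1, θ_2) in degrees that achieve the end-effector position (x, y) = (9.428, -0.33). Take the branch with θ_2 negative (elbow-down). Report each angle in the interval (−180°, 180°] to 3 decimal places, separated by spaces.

30.002 -90.003

cos θ_2 = (88.9961−8²−5²)/(2·8·5) = -0.0000; θ_2 = -90.0028° (elbow-down)
β = atan2(-0.3300,9.4280) = -2.0047°; ψ = atan2(-5.0000,7.9998) = -32.0062°
θ_1 = β − ψ = 30.0015°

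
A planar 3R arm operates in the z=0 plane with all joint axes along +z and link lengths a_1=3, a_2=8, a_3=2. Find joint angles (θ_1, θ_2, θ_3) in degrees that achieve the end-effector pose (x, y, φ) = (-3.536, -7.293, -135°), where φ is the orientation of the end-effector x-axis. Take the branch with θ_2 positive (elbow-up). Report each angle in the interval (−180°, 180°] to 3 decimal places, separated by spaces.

wrist centre = target − a_3·(cos φ, sin φ) = (-2.1218, -5.8788)
cos θ_2 = (39.0621−3²−8²)/(2·3·8) = -0.7070; θ_2 = 134.9945° (elbow-up)
β = atan2(-5.8788,-2.1218) = -109.8457°; ψ = atan2(5.6574,-2.6563) = 115.1515°
θ_1 = β − ψ = -224.9971°
θ_3 = φ − θ_1 − θ_2 = -44.9974° (wrapped to (-180°,180°])

135.003 134.995 -44.997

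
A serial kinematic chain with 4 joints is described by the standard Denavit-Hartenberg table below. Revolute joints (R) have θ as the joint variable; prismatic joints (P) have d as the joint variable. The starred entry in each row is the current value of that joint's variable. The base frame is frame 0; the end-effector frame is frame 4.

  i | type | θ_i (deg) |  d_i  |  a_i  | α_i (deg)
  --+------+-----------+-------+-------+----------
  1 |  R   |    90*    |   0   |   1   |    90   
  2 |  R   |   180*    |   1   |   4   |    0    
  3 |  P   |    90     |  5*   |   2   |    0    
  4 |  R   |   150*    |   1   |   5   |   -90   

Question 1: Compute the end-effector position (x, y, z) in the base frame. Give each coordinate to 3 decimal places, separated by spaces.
7.000 -0.500 2.330

after link 1: o_1 = (0.0000, 1.0000, 0.0000)
after link 2: o_2 = (1.0000, -3.0000, 0.0000)
after link 3: o_3 = (6.0000, -3.0000, -2.0000)
after link 4: o_4 = (7.0000, -0.5000, 2.3301)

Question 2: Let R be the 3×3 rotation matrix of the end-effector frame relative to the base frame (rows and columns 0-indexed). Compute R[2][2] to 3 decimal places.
End-effector z-axis (col 2 of R) = (-0.0000,-0.8660,0.5000)
R[2][2] = 0.5000

0.500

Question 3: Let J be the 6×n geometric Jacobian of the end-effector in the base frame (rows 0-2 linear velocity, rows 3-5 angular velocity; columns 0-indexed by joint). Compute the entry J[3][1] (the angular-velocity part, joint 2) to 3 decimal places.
axis z_1 = (1.0000,-0.0000,0.0000); lever o_n−o_1 = (7.0000,-1.5000,2.3301)
cross product → J_v[:, 1] = (-0.0000,-2.3301,-1.5000)
J_ω[:, 1] = z_1
entry J[3][1] = 1.0000

1.000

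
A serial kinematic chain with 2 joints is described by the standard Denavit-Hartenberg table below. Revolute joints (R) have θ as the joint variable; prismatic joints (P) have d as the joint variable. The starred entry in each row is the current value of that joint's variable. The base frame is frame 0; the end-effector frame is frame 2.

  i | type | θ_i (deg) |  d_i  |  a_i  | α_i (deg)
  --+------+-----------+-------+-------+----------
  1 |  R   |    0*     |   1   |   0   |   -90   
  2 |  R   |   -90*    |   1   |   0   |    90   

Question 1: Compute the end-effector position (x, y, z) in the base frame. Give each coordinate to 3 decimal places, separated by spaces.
0.000 1.000 1.000

after link 1: o_1 = (0.0000, 0.0000, 1.0000)
after link 2: o_2 = (0.0000, 1.0000, 1.0000)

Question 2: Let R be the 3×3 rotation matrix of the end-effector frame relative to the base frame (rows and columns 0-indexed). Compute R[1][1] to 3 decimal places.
1.000

End-effector y-axis (col 1 of R) = (0.0000,1.0000,0.0000)
R[1][1] = 1.0000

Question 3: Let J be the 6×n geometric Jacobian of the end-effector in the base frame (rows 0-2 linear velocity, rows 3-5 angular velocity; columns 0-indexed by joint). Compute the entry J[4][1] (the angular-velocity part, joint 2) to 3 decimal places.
1.000

axis z_1 = (0.0000,1.0000,0.0000); lever o_n−o_1 = (0.0000,1.0000,0.0000)
cross product → J_v[:, 1] = (-0.0000,0.0000,0.0000)
J_ω[:, 1] = z_1
entry J[4][1] = 1.0000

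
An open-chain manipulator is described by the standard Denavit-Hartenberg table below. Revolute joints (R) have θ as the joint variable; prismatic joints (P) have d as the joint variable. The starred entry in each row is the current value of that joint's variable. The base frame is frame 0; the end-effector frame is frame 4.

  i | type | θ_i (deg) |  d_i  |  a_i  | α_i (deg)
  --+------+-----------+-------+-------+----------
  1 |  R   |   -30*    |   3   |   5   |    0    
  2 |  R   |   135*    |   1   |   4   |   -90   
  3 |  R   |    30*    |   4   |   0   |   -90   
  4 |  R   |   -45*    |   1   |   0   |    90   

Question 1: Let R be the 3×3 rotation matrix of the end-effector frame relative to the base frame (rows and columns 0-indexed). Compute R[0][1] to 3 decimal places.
0.129

End-effector y-axis (col 1 of R) = (0.1294,-0.4830,-0.8660)
R[0][1] = 0.1294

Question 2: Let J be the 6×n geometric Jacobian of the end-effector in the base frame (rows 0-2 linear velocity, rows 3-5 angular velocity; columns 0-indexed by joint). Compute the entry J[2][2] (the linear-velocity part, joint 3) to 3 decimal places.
0.500

axis z_2 = (-0.9659,-0.2588,0.0000); lever o_n−o_2 = (-3.7343,-1.5182,-0.8660)
cross product → J_v[:, 2] = (0.2241,-0.8365,0.5000)
J_ω[:, 2] = z_2
entry J[2][2] = 0.5000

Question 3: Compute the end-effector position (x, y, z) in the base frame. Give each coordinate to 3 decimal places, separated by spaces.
-0.439 -0.155 3.134

after link 1: o_1 = (4.3301, -2.5000, 3.0000)
after link 2: o_2 = (3.2949, 1.3637, 4.0000)
after link 3: o_3 = (-0.5689, 0.3284, 4.0000)
after link 4: o_4 = (-0.4394, -0.1545, 3.1340)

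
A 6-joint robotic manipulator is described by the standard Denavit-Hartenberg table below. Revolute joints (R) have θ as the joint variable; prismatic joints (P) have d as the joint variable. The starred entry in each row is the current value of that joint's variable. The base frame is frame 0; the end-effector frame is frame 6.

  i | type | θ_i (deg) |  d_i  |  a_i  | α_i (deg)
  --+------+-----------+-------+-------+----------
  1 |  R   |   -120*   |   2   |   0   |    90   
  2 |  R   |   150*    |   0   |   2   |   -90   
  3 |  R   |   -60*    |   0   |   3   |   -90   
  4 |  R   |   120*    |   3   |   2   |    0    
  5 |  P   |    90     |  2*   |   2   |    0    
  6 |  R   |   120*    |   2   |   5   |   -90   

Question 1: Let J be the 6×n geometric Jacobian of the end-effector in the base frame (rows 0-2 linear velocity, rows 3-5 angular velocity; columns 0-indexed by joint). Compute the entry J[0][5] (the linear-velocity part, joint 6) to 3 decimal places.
axis z_5 = (0.8080,0.3995,0.4330); lever o_n−o_5 = (-0.0691,5.3804,-0.2165)
cross product → J_v[:, 5] = (-2.4163,0.1450,4.3750)
J_ω[:, 5] = z_5
entry J[0][5] = -2.4163

-2.416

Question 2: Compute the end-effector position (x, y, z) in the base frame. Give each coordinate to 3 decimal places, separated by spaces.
4.511 8.777 5.650

after link 1: o_1 = (0.0000, 0.0000, 2.0000)
after link 2: o_2 = (0.8660, 1.5000, 3.0000)
after link 3: o_3 = (-0.7345, 3.9240, 3.7500)
after link 4: o_4 = (1.7901, 3.5646, 6.2990)
after link 5: o_5 = (4.5801, 3.3971, 5.8660)
after link 6: o_6 = (4.5111, 8.7775, 5.6495)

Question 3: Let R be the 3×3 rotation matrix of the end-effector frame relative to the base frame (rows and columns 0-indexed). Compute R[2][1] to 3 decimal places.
End-effector y-axis (col 1 of R) = (-0.8080,-0.3995,-0.4330)
R[2][1] = -0.4330

-0.433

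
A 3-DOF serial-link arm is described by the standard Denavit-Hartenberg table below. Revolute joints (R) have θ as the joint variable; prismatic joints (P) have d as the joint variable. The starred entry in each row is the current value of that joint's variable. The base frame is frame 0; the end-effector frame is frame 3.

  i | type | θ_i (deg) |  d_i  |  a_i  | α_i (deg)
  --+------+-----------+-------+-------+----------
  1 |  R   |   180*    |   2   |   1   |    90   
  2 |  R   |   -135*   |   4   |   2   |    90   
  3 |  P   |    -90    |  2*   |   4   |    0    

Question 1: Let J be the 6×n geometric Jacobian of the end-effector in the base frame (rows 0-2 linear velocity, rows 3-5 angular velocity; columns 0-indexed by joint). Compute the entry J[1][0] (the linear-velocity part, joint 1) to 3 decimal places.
1.828

axis z_0 = ẑ; lever o_n−o_0 = (1.8284,-0.0000,2.0000)
cross product → J_v[:, 0] = (0.0000,1.8284,-0.0000)
J_ω[:, 0] = z_0
entry J[1][0] = 1.8284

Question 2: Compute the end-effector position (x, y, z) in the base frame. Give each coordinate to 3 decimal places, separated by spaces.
1.828 -0.000 2.000

after link 1: o_1 = (-1.0000, 0.0000, 2.0000)
after link 2: o_2 = (0.4142, 4.0000, 0.5858)
after link 3: o_3 = (1.8284, -0.0000, 2.0000)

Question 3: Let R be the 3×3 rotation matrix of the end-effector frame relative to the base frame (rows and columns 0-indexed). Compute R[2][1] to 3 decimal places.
End-effector y-axis (col 1 of R) = (0.7071,0.0000,-0.7071)
R[2][1] = -0.7071

-0.707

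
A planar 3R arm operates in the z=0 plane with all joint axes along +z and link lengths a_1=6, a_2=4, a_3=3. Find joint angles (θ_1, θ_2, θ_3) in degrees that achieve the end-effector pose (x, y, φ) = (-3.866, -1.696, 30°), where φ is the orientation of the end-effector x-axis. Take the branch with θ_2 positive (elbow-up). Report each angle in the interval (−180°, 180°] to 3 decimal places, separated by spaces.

172.618 90.002 127.380

wrist centre = target − a_3·(cos φ, sin φ) = (-6.4641, -3.1960)
cos θ_2 = (51.9987−6²−4²)/(2·6·4) = -0.0000; θ_2 = 90.0016° (elbow-up)
β = atan2(-3.1960,-6.4641) = -153.6911°; ψ = atan2(4.0000,5.9999) = 33.6905°
θ_1 = β − ψ = -187.3816°
θ_3 = φ − θ_1 − θ_2 = 127.3801° (wrapped to (-180°,180°])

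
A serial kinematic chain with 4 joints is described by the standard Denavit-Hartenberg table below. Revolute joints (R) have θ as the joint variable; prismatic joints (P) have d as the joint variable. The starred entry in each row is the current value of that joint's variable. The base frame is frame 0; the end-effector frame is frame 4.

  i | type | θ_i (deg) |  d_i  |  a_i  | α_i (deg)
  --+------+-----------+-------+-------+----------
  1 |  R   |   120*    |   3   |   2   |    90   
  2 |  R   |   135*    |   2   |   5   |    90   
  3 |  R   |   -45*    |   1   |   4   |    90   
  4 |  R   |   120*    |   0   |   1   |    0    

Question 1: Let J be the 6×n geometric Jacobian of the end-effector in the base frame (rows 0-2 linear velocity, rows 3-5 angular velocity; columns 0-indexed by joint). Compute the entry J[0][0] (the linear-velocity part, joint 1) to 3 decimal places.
1.940

axis z_0 = ẑ; lever o_n−o_0 = (0.5718,-1.9401,9.6050)
cross product → J_v[:, 0] = (1.9401,0.5718,-0.0000)
J_ω[:, 0] = z_0
entry J[0][0] = 1.9401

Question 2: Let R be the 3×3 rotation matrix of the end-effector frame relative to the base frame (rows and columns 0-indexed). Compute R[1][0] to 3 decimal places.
0.924

End-effector x-axis (col 0 of R) = (-0.1250,0.9236,0.3624)
R[1][0] = 0.9236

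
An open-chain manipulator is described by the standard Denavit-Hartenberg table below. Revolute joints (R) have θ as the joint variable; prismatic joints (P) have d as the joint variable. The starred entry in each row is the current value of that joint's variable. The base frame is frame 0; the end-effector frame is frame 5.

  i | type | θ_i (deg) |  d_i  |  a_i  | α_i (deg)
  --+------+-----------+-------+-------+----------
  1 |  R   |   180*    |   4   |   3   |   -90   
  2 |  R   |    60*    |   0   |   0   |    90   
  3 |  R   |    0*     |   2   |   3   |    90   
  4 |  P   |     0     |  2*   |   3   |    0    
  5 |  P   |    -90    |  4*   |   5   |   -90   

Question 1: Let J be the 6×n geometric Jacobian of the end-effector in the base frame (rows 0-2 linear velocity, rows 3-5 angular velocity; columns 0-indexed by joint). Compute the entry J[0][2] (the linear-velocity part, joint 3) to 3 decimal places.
-3.000

axis z_2 = (-0.8660,0.0000,0.5000); lever o_n−o_2 = (-0.4019,6.0000,-6.6962)
cross product → J_v[:, 2] = (-3.0000,-6.0000,-5.1962)
J_ω[:, 2] = z_2
entry J[0][2] = -3.0000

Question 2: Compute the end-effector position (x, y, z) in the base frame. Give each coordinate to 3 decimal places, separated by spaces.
after link 1: o_1 = (-3.0000, 0.0000, 4.0000)
after link 2: o_2 = (-3.0000, 0.0000, 4.0000)
after link 3: o_3 = (-6.2321, 0.0000, 2.4019)
after link 4: o_4 = (-7.7321, 2.0000, -0.1962)
after link 5: o_5 = (-3.4019, 6.0000, -2.6962)

-3.402 6.000 -2.696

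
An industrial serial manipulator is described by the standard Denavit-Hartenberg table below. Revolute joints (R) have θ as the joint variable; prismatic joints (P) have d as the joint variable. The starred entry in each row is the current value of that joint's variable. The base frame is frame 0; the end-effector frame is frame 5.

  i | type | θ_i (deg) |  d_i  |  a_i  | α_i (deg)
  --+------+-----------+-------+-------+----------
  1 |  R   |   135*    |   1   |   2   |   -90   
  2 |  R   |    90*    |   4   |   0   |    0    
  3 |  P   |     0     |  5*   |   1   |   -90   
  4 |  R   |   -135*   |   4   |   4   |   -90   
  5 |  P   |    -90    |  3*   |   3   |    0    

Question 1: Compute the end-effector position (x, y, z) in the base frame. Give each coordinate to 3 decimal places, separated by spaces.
after link 1: o_1 = (-1.4142, 1.4142, 1.0000)
after link 2: o_2 = (-4.2426, -1.4142, 1.0000)
after link 3: o_3 = (-7.7782, -4.9497, 0.0000)
after link 4: o_4 = (-6.9497, -9.7782, 2.8284)
after link 5: o_5 = (-6.3284, -13.3995, 0.7071)

-6.328 -13.399 0.707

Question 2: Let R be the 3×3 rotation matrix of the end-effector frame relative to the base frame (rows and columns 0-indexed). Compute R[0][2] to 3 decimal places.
End-effector z-axis (col 2 of R) = (-0.5000,-0.5000,-0.7071)
R[0][2] = -0.5000

-0.500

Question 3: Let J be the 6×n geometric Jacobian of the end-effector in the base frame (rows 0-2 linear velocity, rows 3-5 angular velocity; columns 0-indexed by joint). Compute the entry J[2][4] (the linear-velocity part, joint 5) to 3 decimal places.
prismatic axis z_4 = (-0.5000,-0.5000,-0.7071)
J_v[:, 4] = z_4; J_ω[:, 4] = (0,0,0)
entry J[2][4] = -0.7071

-0.707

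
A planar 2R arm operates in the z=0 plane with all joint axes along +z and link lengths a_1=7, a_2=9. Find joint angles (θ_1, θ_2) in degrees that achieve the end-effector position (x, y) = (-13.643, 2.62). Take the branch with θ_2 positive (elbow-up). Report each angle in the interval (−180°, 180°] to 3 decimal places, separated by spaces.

135.000 60.002

cos θ_2 = (192.9958−7²−9²)/(2·7·9) = 0.5000; θ_2 = 60.0022° (elbow-up)
β = atan2(2.6200,-13.6430) = 169.1293°; ψ = atan2(7.7944,11.4997) = 34.1291°
θ_1 = β − ψ = 135.0002°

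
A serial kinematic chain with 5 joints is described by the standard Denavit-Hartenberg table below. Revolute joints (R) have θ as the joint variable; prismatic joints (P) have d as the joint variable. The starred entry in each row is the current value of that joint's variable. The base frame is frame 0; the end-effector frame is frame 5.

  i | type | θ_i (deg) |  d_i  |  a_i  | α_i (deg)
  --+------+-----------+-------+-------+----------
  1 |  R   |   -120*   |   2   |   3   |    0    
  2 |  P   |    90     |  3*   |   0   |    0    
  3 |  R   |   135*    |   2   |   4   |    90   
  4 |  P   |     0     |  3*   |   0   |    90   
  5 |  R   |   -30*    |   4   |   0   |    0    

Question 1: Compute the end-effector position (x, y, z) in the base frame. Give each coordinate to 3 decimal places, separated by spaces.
after link 1: o_1 = (-1.5000, -2.5981, 2.0000)
after link 2: o_2 = (-1.5000, -2.5981, 5.0000)
after link 3: o_3 = (-2.5353, 1.2656, 7.0000)
after link 4: o_4 = (0.3625, 2.0421, 7.0000)
after link 5: o_5 = (0.3625, 2.0421, 3.0000)

0.363 2.042 3.000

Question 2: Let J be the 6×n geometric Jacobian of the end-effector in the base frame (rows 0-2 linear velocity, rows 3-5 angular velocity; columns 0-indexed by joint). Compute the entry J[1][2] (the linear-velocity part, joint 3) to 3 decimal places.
1.863

axis z_2 = (0.0000,0.0000,1.0000); lever o_n−o_2 = (1.8625,4.6402,-2.0000)
cross product → J_v[:, 2] = (-4.6402,1.8625,0.0000)
J_ω[:, 2] = z_2
entry J[1][2] = 1.8625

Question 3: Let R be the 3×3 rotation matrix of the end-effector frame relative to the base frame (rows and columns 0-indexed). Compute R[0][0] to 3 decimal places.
End-effector x-axis (col 0 of R) = (-0.7071,0.7071,-0.0000)
R[0][0] = -0.7071

-0.707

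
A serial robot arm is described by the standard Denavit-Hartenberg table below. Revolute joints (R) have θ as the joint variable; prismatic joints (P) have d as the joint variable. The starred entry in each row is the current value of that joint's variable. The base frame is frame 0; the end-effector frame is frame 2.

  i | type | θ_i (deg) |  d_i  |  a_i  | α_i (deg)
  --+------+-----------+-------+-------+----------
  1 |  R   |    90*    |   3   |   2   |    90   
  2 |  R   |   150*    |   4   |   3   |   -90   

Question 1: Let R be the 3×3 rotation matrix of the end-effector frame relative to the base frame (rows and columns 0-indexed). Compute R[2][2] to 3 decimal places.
End-effector z-axis (col 2 of R) = (0.0000,-0.5000,-0.8660)
R[2][2] = -0.8660

-0.866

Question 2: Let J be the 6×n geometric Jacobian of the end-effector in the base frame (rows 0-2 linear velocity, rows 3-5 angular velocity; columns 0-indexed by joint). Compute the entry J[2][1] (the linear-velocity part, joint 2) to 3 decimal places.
-2.598

axis z_1 = (1.0000,-0.0000,0.0000); lever o_n−o_1 = (4.0000,-2.5981,1.5000)
cross product → J_v[:, 1] = (0.0000,-1.5000,-2.5981)
J_ω[:, 1] = z_1
entry J[2][1] = -2.5981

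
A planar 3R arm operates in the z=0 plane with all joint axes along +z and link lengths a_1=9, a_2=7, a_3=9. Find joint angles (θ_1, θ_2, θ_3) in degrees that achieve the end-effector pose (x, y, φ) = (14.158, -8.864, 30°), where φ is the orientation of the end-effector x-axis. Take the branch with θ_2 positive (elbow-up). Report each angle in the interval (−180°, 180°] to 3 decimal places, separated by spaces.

wrist centre = target − a_3·(cos φ, sin φ) = (6.3638, -13.3640)
cos θ_2 = (219.0941−9²−7²)/(2·9·7) = 0.7071; θ_2 = 45.0009° (elbow-up)
β = atan2(-13.3640,6.3638) = -64.5368°; ψ = atan2(4.9498,13.9497) = 19.5364°
θ_1 = β − ψ = -84.0732°
θ_3 = φ − θ_1 − θ_2 = 69.0723° (wrapped to (-180°,180°])

-84.073 45.001 69.072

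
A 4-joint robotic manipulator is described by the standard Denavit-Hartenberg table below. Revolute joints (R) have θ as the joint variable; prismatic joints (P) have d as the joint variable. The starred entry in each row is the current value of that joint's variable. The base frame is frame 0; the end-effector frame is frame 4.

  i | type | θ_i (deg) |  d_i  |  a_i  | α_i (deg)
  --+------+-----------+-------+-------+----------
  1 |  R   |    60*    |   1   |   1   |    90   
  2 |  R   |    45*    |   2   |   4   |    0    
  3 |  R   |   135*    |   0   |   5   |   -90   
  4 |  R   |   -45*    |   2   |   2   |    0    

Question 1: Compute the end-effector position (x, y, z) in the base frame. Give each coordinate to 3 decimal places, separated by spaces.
1.664 -3.946 1.828

after link 1: o_1 = (0.5000, 0.8660, 1.0000)
after link 2: o_2 = (3.6463, 2.3155, 3.8284)
after link 3: o_3 = (1.1463, -2.0146, 3.8284)
after link 4: o_4 = (1.6639, -3.9465, 1.8284)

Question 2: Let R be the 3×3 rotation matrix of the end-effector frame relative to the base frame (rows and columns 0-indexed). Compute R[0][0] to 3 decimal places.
0.259

End-effector x-axis (col 0 of R) = (0.2588,-0.9659,0.0000)
R[0][0] = 0.2588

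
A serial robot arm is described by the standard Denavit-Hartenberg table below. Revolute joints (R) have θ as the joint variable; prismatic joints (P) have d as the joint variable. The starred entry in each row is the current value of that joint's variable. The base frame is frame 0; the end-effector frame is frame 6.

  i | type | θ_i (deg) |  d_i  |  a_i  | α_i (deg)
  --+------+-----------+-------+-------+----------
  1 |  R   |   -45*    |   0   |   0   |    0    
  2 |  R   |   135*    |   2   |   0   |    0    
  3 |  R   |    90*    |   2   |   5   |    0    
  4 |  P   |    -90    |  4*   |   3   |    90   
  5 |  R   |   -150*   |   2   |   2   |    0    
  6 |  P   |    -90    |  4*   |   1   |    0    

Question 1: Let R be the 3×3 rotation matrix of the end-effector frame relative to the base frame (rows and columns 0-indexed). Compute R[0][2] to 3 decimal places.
End-effector z-axis (col 2 of R) = (1.0000,0.0000,0.0000)
R[0][2] = 1.0000

1.000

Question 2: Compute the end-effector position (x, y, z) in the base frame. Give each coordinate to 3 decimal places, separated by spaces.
1.000 0.768 7.866

after link 1: o_1 = (0.0000, 0.0000, 0.0000)
after link 2: o_2 = (0.0000, 0.0000, 2.0000)
after link 3: o_3 = (-5.0000, 0.0000, 4.0000)
after link 4: o_4 = (-5.0000, 3.0000, 8.0000)
after link 5: o_5 = (-3.0000, 1.2679, 7.0000)
after link 6: o_6 = (1.0000, 0.7679, 7.8660)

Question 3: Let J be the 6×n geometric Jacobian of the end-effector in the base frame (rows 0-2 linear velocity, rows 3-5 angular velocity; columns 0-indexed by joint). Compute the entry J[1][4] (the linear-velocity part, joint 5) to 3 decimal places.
0.134

axis z_4 = (1.0000,0.0000,0.0000); lever o_n−o_4 = (6.0000,-2.2321,-0.1340)
cross product → J_v[:, 4] = (0.0000,0.1340,-2.2321)
J_ω[:, 4] = z_4
entry J[1][4] = 0.1340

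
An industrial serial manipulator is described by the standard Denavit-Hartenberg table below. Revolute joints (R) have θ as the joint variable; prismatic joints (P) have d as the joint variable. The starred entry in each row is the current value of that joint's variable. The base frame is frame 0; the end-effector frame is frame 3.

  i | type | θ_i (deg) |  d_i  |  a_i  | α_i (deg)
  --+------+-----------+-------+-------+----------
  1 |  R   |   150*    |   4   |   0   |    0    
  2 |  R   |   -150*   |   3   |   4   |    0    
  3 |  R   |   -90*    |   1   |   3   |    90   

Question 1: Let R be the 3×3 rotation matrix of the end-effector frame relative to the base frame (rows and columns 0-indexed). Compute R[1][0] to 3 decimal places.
End-effector x-axis (col 0 of R) = (0.0000,-1.0000,0.0000)
R[1][0] = -1.0000

-1.000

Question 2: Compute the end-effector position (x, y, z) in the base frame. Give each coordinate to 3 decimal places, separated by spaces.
4.000 -3.000 8.000

after link 1: o_1 = (0.0000, 0.0000, 4.0000)
after link 2: o_2 = (4.0000, 0.0000, 7.0000)
after link 3: o_3 = (4.0000, -3.0000, 8.0000)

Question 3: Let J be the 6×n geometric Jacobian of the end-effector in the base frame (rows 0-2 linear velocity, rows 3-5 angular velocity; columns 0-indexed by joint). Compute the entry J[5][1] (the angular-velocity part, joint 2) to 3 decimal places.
axis z_1 = (0.0000,0.0000,1.0000); lever o_n−o_1 = (4.0000,-3.0000,4.0000)
cross product → J_v[:, 1] = (3.0000,4.0000,-0.0000)
J_ω[:, 1] = z_1
entry J[5][1] = 1.0000

1.000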